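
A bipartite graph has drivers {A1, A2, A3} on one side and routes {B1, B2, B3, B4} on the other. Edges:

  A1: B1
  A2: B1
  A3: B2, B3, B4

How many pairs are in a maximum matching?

2

Unit-capacity flow: source→left, listed edges, right→sink; max matching = max flow.
Augmenting path A1→B1 (+1); matched 1.
Augmenting path A3→B2 (+1); matched 2.
No augmenting path remains; maximum matching = 2.
König certificate: {A3, B1} is a vertex cover of size 2 (every listed pair touches it), so no matching can be larger.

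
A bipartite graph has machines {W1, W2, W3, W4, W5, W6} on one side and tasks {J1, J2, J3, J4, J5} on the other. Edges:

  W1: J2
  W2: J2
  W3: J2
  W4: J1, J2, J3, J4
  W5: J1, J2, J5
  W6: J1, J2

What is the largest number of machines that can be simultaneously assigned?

Unit-capacity flow: source→left, listed edges, right→sink; max matching = max flow.
Augmenting path W1→J2 (+1); matched 1.
Augmenting path W4→J1 (+1); matched 2.
Augmenting path W5→J5 (+1); matched 3.
Augmenting path W6→J1→W4→J3 (+1); matched 4.
No augmenting path remains; maximum matching = 4.
König certificate: {W4, W5, W6, J2} is a vertex cover of size 4 (every listed pair touches it), so no matching can be larger.

4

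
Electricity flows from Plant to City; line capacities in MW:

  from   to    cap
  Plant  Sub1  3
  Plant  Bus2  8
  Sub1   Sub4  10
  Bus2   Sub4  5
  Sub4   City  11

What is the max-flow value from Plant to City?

8

Augment Plant→Sub1→Sub4→City: bottleneck 3, flow now 3.
Augment Plant→Bus2→Sub4→City: bottleneck 5, flow now 8.
No augmenting path remains; maximum flow = 8.
In the residual graph, reachable from Plant: {Plant, Bus2}.
Min-cut edges: Plant→Sub1 (3), Bus2→Sub4 (5); capacity 3 + 5 = 8.
This cut is saturated, so no flow can exceed 8.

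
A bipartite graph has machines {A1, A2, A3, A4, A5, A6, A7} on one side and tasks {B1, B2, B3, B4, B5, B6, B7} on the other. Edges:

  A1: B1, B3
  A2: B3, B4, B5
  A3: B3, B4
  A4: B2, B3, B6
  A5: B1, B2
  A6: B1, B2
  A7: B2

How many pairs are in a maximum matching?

Unit-capacity flow: source→left, listed edges, right→sink; max matching = max flow.
Augmenting path A1→B1 (+1); matched 1.
Augmenting path A2→B3 (+1); matched 2.
Augmenting path A3→B4 (+1); matched 3.
Augmenting path A4→B2 (+1); matched 4.
Augmenting path A5→B2→A4→B6 (+1); matched 5.
Augmenting path A6→B1→A1→B3→A2→B5 (+1); matched 6.
No augmenting path remains; maximum matching = 6.
König certificate: {A1, A2, A3, A4, B1, B2} is a vertex cover of size 6 (every listed pair touches it), so no matching can be larger.

6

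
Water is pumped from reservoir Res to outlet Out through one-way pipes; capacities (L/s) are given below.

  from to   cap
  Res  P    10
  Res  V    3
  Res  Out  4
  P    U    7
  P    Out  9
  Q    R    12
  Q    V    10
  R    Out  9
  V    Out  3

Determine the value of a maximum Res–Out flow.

Augment Res→Out: bottleneck 4, flow now 4.
Augment Res→P→Out: bottleneck 9, flow now 13.
Augment Res→V→Out: bottleneck 3, flow now 16.
No augmenting path remains; maximum flow = 16.
In the residual graph, reachable from Res: {Res, P, U}.
Min-cut edges: Res→V (3), Res→Out (4), P→Out (9); capacity 3 + 4 + 9 = 16.
This cut is saturated, so no flow can exceed 16.

16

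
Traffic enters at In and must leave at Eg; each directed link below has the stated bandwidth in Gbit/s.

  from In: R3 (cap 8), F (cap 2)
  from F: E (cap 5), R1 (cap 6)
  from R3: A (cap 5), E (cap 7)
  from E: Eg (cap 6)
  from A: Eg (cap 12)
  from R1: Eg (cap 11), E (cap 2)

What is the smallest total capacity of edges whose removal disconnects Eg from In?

10

Augment In→F→E→Eg: bottleneck 2, flow now 2.
Augment In→R3→E→Eg: bottleneck 4, flow now 6.
Augment In→R3→A→Eg: bottleneck 4, flow now 10.
No augmenting path remains; maximum flow = 10.
By max-flow min-cut, the minimum cut capacity equals the max flow.
In the residual graph, reachable from In: {In}.
Min-cut edges: In→F (2), In→R3 (8); capacity 2 + 8 = 10.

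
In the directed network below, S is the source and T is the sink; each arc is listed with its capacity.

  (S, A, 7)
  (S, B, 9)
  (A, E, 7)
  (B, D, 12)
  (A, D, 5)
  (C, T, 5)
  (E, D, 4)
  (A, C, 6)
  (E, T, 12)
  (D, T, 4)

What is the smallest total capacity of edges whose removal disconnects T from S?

Augment S→A→C→T: bottleneck 5, flow now 5.
Augment S→A→D→T: bottleneck 2, flow now 7.
Augment S→B→D→T: bottleneck 2, flow now 9.
Augment S→B→D→A→E→T: bottleneck 2, flow now 11. (uses reverse residual edge)
No augmenting path remains; maximum flow = 11.
By max-flow min-cut, the minimum cut capacity equals the max flow.
In the residual graph, reachable from S: {S, B, D}.
Min-cut edges: S→A (7), D→T (4); capacity 7 + 4 = 11.

11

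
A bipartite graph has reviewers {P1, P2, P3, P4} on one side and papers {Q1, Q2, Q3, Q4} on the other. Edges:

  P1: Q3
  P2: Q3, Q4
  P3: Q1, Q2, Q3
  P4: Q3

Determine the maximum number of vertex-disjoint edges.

Unit-capacity flow: source→left, listed edges, right→sink; max matching = max flow.
Augmenting path P1→Q3 (+1); matched 1.
Augmenting path P2→Q4 (+1); matched 2.
Augmenting path P3→Q1 (+1); matched 3.
No augmenting path remains; maximum matching = 3.
König certificate: {P2, P3, Q3} is a vertex cover of size 3 (every listed pair touches it), so no matching can be larger.

3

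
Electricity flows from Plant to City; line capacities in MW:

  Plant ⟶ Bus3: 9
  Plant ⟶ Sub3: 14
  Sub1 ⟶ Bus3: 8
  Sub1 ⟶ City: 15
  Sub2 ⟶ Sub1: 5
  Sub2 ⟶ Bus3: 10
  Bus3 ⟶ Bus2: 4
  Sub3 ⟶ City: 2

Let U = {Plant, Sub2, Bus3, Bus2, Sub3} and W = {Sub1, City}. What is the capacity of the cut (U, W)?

Edges leaving {Plant, Sub2, Bus3, Bus2, Sub3}: Sub2→Sub1 (5), Sub3→City (2).
Cut capacity = 5 + 2 = 7.

7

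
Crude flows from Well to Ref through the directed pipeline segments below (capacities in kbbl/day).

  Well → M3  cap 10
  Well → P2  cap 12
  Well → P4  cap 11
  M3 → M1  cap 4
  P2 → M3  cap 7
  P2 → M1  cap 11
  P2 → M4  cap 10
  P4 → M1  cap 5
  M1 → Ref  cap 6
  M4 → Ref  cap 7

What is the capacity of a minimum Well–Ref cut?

13

Augment Well→M3→M1→Ref: bottleneck 4, flow now 4.
Augment Well→P2→M1→Ref: bottleneck 2, flow now 6.
Augment Well→P2→M4→Ref: bottleneck 7, flow now 13.
No augmenting path remains; maximum flow = 13.
By max-flow min-cut, the minimum cut capacity equals the max flow.
In the residual graph, reachable from Well: {Well, M3, P2, P4, M1, M4}.
Min-cut edges: M1→Ref (6), M4→Ref (7); capacity 6 + 7 = 13.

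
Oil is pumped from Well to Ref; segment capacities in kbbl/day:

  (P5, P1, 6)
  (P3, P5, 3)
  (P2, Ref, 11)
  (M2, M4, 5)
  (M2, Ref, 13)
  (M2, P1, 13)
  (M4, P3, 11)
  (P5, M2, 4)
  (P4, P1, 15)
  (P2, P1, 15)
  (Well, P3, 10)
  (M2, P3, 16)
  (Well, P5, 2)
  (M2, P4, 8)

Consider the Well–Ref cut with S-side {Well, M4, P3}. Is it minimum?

No — its capacity is 5, but the minimum cut has capacity 4.

Given cut capacity: 2 + 3 = 5.
Augment Well→P5→M2→Ref: bottleneck 2, flow now 2.
Augment Well→P3→P5→M2→Ref: bottleneck 2, flow now 4.
No augmenting path remains; maximum flow = 4.
In the residual graph, reachable from Well: {Well, P3, P5, P1}.
Min-cut edges: P5→M2 (4); capacity 4 = 4.
Cut capacity 5 exceeds the max flow 4, so it is not minimum.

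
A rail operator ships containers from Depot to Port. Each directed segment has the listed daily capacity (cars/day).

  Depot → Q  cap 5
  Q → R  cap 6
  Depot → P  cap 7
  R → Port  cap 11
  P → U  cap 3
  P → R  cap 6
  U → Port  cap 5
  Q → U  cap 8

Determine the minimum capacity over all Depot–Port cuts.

Augment Depot→P→R→Port: bottleneck 6, flow now 6.
Augment Depot→P→U→Port: bottleneck 1, flow now 7.
Augment Depot→Q→R→Port: bottleneck 5, flow now 12.
No augmenting path remains; maximum flow = 12.
By max-flow min-cut, the minimum cut capacity equals the max flow.
In the residual graph, reachable from Depot: {Depot}.
Min-cut edges: Depot→P (7), Depot→Q (5); capacity 7 + 5 = 12.

12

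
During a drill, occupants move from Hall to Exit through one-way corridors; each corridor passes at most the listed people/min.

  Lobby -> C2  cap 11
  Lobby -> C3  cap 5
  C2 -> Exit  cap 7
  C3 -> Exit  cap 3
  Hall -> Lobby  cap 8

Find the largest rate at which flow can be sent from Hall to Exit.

Augment Hall→Lobby→C2→Exit: bottleneck 7, flow now 7.
Augment Hall→Lobby→C3→Exit: bottleneck 1, flow now 8.
No augmenting path remains; maximum flow = 8.
In the residual graph, reachable from Hall: {Hall}.
Min-cut edges: Hall→Lobby (8); capacity 8 = 8.
This cut is saturated, so no flow can exceed 8.

8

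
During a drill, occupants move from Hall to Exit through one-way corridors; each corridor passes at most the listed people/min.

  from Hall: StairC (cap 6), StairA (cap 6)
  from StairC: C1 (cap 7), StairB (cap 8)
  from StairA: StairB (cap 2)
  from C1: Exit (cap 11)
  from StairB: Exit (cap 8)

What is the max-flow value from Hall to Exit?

Augment Hall→StairC→C1→Exit: bottleneck 6, flow now 6.
Augment Hall→StairA→StairB→Exit: bottleneck 2, flow now 8.
No augmenting path remains; maximum flow = 8.
In the residual graph, reachable from Hall: {Hall, StairA}.
Min-cut edges: Hall→StairC (6), StairA→StairB (2); capacity 6 + 2 = 8.
This cut is saturated, so no flow can exceed 8.

8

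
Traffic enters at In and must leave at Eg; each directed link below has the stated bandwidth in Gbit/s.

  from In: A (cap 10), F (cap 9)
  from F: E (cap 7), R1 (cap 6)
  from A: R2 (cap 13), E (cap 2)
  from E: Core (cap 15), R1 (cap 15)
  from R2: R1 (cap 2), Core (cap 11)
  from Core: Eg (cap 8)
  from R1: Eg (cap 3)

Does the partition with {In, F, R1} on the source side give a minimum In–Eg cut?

No — its capacity is 20, but the minimum cut has capacity 11.

Given cut capacity: 10 + 7 + 3 = 20.
Augment In→F→R1→Eg: bottleneck 3, flow now 3.
Augment In→F→E→Core→Eg: bottleneck 6, flow now 9.
Augment In→A→E→Core→Eg: bottleneck 2, flow now 11.
No augmenting path remains; maximum flow = 11.
In the residual graph, reachable from In: {In, F, A, E, R2, Core, R1}.
Min-cut edges: Core→Eg (8), R1→Eg (3); capacity 8 + 3 = 11.
Cut capacity 20 exceeds the max flow 11, so it is not minimum.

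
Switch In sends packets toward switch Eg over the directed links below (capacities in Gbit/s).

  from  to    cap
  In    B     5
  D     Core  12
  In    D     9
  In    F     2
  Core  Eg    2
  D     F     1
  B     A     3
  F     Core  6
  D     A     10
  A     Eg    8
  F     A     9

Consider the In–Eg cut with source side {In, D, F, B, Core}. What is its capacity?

24

Edges leaving {In, D, F, B, Core}: D→A (10), F→A (9), B→A (3), Core→Eg (2).
Cut capacity = 10 + 9 + 3 + 2 = 24.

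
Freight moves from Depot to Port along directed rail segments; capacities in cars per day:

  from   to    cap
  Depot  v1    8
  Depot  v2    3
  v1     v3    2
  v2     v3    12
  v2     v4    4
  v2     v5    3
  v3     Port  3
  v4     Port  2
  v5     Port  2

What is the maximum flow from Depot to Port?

5

Augment Depot→v1→v3→Port: bottleneck 2, flow now 2.
Augment Depot→v2→v3→Port: bottleneck 1, flow now 3.
Augment Depot→v2→v4→Port: bottleneck 2, flow now 5.
No augmenting path remains; maximum flow = 5.
In the residual graph, reachable from Depot: {Depot, v1}.
Min-cut edges: Depot→v2 (3), v1→v3 (2); capacity 3 + 2 = 5.
This cut is saturated, so no flow can exceed 5.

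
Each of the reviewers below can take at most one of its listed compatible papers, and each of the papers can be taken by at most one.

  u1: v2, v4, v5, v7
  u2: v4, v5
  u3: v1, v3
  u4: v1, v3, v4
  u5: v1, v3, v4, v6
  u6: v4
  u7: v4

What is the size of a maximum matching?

Unit-capacity flow: source→left, listed edges, right→sink; max matching = max flow.
Augmenting path u1→v2 (+1); matched 1.
Augmenting path u2→v4 (+1); matched 2.
Augmenting path u3→v1 (+1); matched 3.
Augmenting path u4→v3 (+1); matched 4.
Augmenting path u5→v6 (+1); matched 5.
Augmenting path u6→v4→u2→v5 (+1); matched 6.
No augmenting path remains; maximum matching = 6.
König certificate: {u1, u2, u3, u4, u5, v4} is a vertex cover of size 6 (every listed pair touches it), so no matching can be larger.

6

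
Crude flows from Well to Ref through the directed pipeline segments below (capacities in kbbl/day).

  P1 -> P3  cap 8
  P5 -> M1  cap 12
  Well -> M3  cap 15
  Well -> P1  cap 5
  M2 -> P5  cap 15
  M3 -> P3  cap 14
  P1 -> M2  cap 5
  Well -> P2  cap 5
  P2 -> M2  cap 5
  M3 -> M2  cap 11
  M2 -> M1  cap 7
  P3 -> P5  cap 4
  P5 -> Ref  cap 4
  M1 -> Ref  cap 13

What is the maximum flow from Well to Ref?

17

Augment Well→P1→M2→P5→Ref: bottleneck 4, flow now 4.
Augment Well→P1→M2→M1→Ref: bottleneck 1, flow now 5.
Augment Well→P2→M2→M1→Ref: bottleneck 5, flow now 10.
Augment Well→M3→M2→M1→Ref: bottleneck 1, flow now 11.
Augment Well→M3→M2→P5→M1→Ref: bottleneck 6, flow now 17.
No augmenting path remains; maximum flow = 17.
In the residual graph, reachable from Well: {Well, P1, P2, M3, M2, P3, P5, M1}.
Min-cut edges: P5→Ref (4), M1→Ref (13); capacity 4 + 13 = 17.
This cut is saturated, so no flow can exceed 17.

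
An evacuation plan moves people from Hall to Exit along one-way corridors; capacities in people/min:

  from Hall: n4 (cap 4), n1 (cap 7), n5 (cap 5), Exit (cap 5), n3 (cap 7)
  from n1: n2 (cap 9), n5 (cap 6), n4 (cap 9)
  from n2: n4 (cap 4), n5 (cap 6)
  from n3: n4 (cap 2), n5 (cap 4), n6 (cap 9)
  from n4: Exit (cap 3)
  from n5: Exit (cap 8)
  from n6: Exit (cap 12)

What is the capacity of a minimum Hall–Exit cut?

Augment Hall→Exit: bottleneck 5, flow now 5.
Augment Hall→n4→Exit: bottleneck 3, flow now 8.
Augment Hall→n5→Exit: bottleneck 5, flow now 13.
Augment Hall→n1→n5→Exit: bottleneck 3, flow now 16.
Augment Hall→n3→n6→Exit: bottleneck 7, flow now 23.
No augmenting path remains; maximum flow = 23.
By max-flow min-cut, the minimum cut capacity equals the max flow.
In the residual graph, reachable from Hall: {Hall, n1, n2, n4, n5}.
Min-cut edges: Hall→n3 (7), Hall→Exit (5), n4→Exit (3), n5→Exit (8); capacity 7 + 5 + 3 + 8 = 23.

23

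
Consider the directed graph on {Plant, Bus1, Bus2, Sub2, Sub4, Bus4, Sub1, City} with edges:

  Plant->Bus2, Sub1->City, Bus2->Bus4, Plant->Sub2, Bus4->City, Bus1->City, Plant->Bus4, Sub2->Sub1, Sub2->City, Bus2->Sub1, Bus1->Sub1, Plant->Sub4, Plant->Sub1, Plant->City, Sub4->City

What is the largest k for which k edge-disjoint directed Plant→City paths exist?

5

Assign every edge capacity 1; by Menger, the answer equals the max flow.
Path Plant→City (+1); total 1.
Path Plant→Sub2→City (+1); total 2.
Path Plant→Sub4→City (+1); total 3.
Path Plant→Bus4→City (+1); total 4.
Path Plant→Sub1→City (+1); total 5.
No residual Plant→City path; max flow = 5.
Certifying cut of size 5: {Bus4→City, Plant→City, Plant→Sub2, Plant→Sub4, Sub1→City}.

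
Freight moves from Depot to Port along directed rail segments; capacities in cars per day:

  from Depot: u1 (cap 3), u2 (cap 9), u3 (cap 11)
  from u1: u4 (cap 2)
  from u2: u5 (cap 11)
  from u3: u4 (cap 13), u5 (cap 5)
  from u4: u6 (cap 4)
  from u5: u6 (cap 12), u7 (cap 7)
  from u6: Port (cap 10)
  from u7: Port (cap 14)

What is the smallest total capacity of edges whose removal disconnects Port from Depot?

17

Augment Depot→u1→u4→u6→Port: bottleneck 2, flow now 2.
Augment Depot→u2→u5→u6→Port: bottleneck 8, flow now 10.
Augment Depot→u2→u5→u7→Port: bottleneck 1, flow now 11.
Augment Depot→u3→u5→u7→Port: bottleneck 5, flow now 16.
Augment Depot→u3→u4→u6→u5→u7→Port: bottleneck 1, flow now 17. (uses reverse residual edge)
No augmenting path remains; maximum flow = 17.
By max-flow min-cut, the minimum cut capacity equals the max flow.
In the residual graph, reachable from Depot: {Depot, u1, u2, u3, u4, u5, u6}.
Min-cut edges: u5→u7 (7), u6→Port (10); capacity 7 + 10 = 17.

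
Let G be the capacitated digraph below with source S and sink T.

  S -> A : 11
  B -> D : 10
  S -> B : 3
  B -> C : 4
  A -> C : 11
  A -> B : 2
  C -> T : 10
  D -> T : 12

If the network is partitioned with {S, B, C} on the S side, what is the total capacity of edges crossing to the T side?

Edges leaving {S, B, C}: S→A (11), B→D (10), C→T (10).
Cut capacity = 11 + 10 + 10 = 31.

31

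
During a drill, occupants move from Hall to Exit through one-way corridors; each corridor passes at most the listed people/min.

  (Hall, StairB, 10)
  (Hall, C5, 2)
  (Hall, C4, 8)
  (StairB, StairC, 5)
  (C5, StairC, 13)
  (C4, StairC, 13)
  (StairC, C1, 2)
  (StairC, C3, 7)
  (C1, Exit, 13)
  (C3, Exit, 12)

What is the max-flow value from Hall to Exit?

9

Augment Hall→StairB→StairC→C1→Exit: bottleneck 2, flow now 2.
Augment Hall→StairB→StairC→C3→Exit: bottleneck 3, flow now 5.
Augment Hall→C5→StairC→C3→Exit: bottleneck 2, flow now 7.
Augment Hall→C4→StairC→C3→Exit: bottleneck 2, flow now 9.
No augmenting path remains; maximum flow = 9.
In the residual graph, reachable from Hall: {Hall, StairB, C5, C4, StairC}.
Min-cut edges: StairC→C1 (2), StairC→C3 (7); capacity 2 + 7 = 9.
This cut is saturated, so no flow can exceed 9.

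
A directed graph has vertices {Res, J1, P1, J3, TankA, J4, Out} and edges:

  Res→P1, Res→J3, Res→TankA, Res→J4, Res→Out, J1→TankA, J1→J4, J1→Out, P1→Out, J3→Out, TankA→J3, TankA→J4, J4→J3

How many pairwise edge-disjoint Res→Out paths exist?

3

Assign every edge capacity 1; by Menger, the answer equals the max flow.
Path Res→Out (+1); total 1.
Path Res→P1→Out (+1); total 2.
Path Res→J3→Out (+1); total 3.
No residual Res→Out path; max flow = 3.
Certifying cut of size 3: {J3→Out, Res→Out, Res→P1}.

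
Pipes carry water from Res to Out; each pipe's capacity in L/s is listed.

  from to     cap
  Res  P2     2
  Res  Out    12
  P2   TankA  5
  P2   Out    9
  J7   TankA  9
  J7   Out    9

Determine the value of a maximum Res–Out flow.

Augment Res→Out: bottleneck 12, flow now 12.
Augment Res→P2→Out: bottleneck 2, flow now 14.
No augmenting path remains; maximum flow = 14.
In the residual graph, reachable from Res: {Res}.
Min-cut edges: Res→P2 (2), Res→Out (12); capacity 2 + 12 = 14.
This cut is saturated, so no flow can exceed 14.

14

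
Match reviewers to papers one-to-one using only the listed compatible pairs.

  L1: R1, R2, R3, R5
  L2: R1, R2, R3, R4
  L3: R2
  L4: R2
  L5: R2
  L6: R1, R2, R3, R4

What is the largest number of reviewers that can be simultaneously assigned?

Unit-capacity flow: source→left, listed edges, right→sink; max matching = max flow.
Augmenting path L1→R1 (+1); matched 1.
Augmenting path L2→R2 (+1); matched 2.
Augmenting path L6→R3 (+1); matched 3.
Augmenting path L3→R2→L2→R4 (+1); matched 4.
No augmenting path remains; maximum matching = 4.
König certificate: {L1, L2, L6, R2} is a vertex cover of size 4 (every listed pair touches it), so no matching can be larger.

4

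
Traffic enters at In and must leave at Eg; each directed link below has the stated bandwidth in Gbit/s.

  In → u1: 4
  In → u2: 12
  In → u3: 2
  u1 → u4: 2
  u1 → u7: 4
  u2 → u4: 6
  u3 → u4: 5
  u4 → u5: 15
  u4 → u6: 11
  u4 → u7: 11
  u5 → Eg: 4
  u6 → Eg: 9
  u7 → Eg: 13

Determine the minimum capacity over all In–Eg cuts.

12

Augment In→u1→u7→Eg: bottleneck 4, flow now 4.
Augment In→u2→u4→u5→Eg: bottleneck 4, flow now 8.
Augment In→u2→u4→u6→Eg: bottleneck 2, flow now 10.
Augment In→u3→u4→u6→Eg: bottleneck 2, flow now 12.
No augmenting path remains; maximum flow = 12.
By max-flow min-cut, the minimum cut capacity equals the max flow.
In the residual graph, reachable from In: {In, u2}.
Min-cut edges: In→u1 (4), In→u3 (2), u2→u4 (6); capacity 4 + 2 + 6 = 12.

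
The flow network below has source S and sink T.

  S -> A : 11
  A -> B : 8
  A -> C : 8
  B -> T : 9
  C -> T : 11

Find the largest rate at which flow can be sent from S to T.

Augment S→A→B→T: bottleneck 8, flow now 8.
Augment S→A→C→T: bottleneck 3, flow now 11.
No augmenting path remains; maximum flow = 11.
In the residual graph, reachable from S: {S}.
Min-cut edges: S→A (11); capacity 11 = 11.
This cut is saturated, so no flow can exceed 11.

11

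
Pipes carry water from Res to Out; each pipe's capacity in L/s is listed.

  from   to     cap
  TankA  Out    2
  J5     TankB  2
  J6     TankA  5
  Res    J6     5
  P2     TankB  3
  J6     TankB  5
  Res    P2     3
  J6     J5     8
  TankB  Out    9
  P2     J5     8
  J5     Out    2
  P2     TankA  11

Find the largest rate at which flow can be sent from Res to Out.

8

Augment Res→P2→TankA→Out: bottleneck 2, flow now 2.
Augment Res→P2→TankB→Out: bottleneck 1, flow now 3.
Augment Res→J6→TankB→Out: bottleneck 5, flow now 8.
No augmenting path remains; maximum flow = 8.
In the residual graph, reachable from Res: {Res}.
Min-cut edges: Res→P2 (3), Res→J6 (5); capacity 3 + 5 = 8.
This cut is saturated, so no flow can exceed 8.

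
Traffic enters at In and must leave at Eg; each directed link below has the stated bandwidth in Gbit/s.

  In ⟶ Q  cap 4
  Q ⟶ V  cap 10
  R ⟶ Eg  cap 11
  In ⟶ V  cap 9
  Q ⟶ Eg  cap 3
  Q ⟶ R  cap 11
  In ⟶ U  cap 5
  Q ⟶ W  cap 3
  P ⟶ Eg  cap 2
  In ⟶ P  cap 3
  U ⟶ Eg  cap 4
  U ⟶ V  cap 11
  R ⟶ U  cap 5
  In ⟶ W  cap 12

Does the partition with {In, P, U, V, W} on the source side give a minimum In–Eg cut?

Yes — it is a minimum cut (capacity 10).

Given cut capacity: 4 + 2 + 4 = 10.
Augment In→P→Eg: bottleneck 2, flow now 2.
Augment In→Q→Eg: bottleneck 3, flow now 5.
Augment In→U→Eg: bottleneck 4, flow now 9.
Augment In→Q→R→Eg: bottleneck 1, flow now 10.
No augmenting path remains; maximum flow = 10.
Cut capacity 10 equals the max flow, so it is a minimum cut.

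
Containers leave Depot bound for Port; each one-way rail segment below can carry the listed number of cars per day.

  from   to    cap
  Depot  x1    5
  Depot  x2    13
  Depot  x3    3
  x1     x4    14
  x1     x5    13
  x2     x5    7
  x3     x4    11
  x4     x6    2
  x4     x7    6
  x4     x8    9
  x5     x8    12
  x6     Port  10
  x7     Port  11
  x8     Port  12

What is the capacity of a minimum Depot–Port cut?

Augment Depot→x1→x4→x6→Port: bottleneck 2, flow now 2.
Augment Depot→x1→x4→x7→Port: bottleneck 3, flow now 5.
Augment Depot→x2→x5→x8→Port: bottleneck 7, flow now 12.
Augment Depot→x3→x4→x7→Port: bottleneck 3, flow now 15.
No augmenting path remains; maximum flow = 15.
By max-flow min-cut, the minimum cut capacity equals the max flow.
In the residual graph, reachable from Depot: {Depot, x2}.
Min-cut edges: Depot→x1 (5), Depot→x3 (3), x2→x5 (7); capacity 5 + 3 + 7 = 15.

15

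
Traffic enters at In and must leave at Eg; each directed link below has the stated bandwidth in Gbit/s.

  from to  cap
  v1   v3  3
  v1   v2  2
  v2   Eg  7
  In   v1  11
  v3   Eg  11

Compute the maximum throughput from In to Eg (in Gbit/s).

5

Augment In→v1→v2→Eg: bottleneck 2, flow now 2.
Augment In→v1→v3→Eg: bottleneck 3, flow now 5.
No augmenting path remains; maximum flow = 5.
In the residual graph, reachable from In: {In, v1}.
Min-cut edges: v1→v2 (2), v1→v3 (3); capacity 2 + 3 = 5.
This cut is saturated, so no flow can exceed 5.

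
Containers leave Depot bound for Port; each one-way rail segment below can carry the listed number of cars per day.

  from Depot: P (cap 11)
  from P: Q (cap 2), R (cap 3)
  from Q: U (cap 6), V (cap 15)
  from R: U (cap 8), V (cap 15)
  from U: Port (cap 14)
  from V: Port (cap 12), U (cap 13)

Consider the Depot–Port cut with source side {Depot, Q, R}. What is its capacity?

55

Edges leaving {Depot, Q, R}: Depot→P (11), Q→U (6), Q→V (15), R→U (8), R→V (15).
Cut capacity = 11 + 6 + 15 + 8 + 15 = 55.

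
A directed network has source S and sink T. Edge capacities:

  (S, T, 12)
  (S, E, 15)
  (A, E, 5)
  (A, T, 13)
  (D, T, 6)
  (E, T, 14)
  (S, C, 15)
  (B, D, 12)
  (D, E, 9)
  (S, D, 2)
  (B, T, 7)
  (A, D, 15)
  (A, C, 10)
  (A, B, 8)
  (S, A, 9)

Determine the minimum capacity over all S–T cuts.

37

Augment S→T: bottleneck 12, flow now 12.
Augment S→A→T: bottleneck 9, flow now 21.
Augment S→D→T: bottleneck 2, flow now 23.
Augment S→E→T: bottleneck 14, flow now 37.
No augmenting path remains; maximum flow = 37.
By max-flow min-cut, the minimum cut capacity equals the max flow.
In the residual graph, reachable from S: {S, C, E}.
Min-cut edges: S→A (9), S→D (2), S→T (12), E→T (14); capacity 9 + 2 + 12 + 14 = 37.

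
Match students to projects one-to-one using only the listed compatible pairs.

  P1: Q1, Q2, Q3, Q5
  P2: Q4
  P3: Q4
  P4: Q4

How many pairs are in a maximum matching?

2

Unit-capacity flow: source→left, listed edges, right→sink; max matching = max flow.
Augmenting path P1→Q1 (+1); matched 1.
Augmenting path P2→Q4 (+1); matched 2.
No augmenting path remains; maximum matching = 2.
König certificate: {P1, Q4} is a vertex cover of size 2 (every listed pair touches it), so no matching can be larger.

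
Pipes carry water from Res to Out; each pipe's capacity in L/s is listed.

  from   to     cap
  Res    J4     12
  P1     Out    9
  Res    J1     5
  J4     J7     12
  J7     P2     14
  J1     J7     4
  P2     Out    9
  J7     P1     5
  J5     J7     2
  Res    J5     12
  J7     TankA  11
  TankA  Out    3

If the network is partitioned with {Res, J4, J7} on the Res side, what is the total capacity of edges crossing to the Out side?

Edges leaving {Res, J4, J7}: Res→J5 (12), Res→J1 (5), J7→P2 (14), J7→P1 (5), J7→TankA (11).
Cut capacity = 12 + 5 + 14 + 5 + 11 = 47.

47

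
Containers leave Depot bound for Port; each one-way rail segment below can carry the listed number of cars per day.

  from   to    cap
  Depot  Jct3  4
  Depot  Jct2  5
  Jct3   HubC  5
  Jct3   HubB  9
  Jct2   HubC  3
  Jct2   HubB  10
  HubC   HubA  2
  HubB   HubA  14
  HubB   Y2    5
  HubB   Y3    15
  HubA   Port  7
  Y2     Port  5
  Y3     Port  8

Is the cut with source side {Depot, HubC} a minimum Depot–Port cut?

Given cut capacity: 4 + 5 + 2 = 11.
Augment Depot→Jct3→HubC→HubA→Port: bottleneck 2, flow now 2.
Augment Depot→Jct3→HubB→HubA→Port: bottleneck 2, flow now 4.
Augment Depot→Jct2→HubB→HubA→Port: bottleneck 3, flow now 7.
Augment Depot→Jct2→HubB→Y2→Port: bottleneck 2, flow now 9.
No augmenting path remains; maximum flow = 9.
In the residual graph, reachable from Depot: {Depot}.
Min-cut edges: Depot→Jct3 (4), Depot→Jct2 (5); capacity 4 + 5 = 9.
Cut capacity 11 exceeds the max flow 9, so it is not minimum.

No — its capacity is 11, but the minimum cut has capacity 9.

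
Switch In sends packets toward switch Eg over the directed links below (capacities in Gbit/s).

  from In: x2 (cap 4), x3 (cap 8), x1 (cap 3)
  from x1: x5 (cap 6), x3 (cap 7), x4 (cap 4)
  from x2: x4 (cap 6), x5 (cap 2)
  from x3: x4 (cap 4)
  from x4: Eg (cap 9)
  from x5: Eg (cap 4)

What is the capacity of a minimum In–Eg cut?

11

Augment In→x1→x4→Eg: bottleneck 3, flow now 3.
Augment In→x2→x4→Eg: bottleneck 4, flow now 7.
Augment In→x3→x4→Eg: bottleneck 2, flow now 9.
Augment In→x3→x4→x1→x5→Eg: bottleneck 2, flow now 11. (uses reverse residual edge)
No augmenting path remains; maximum flow = 11.
By max-flow min-cut, the minimum cut capacity equals the max flow.
In the residual graph, reachable from In: {In, x3}.
Min-cut edges: In→x1 (3), In→x2 (4), x3→x4 (4); capacity 3 + 4 + 4 = 11.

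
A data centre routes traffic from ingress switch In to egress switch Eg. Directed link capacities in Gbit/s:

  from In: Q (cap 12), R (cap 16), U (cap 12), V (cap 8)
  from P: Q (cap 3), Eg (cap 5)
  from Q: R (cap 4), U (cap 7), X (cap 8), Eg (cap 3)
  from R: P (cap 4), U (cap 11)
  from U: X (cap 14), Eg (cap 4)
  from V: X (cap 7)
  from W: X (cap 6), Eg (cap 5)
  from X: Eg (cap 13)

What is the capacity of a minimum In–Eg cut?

Augment In→Q→Eg: bottleneck 3, flow now 3.
Augment In→U→Eg: bottleneck 4, flow now 7.
Augment In→Q→X→Eg: bottleneck 8, flow now 15.
Augment In→R→P→Eg: bottleneck 4, flow now 19.
Augment In→U→X→Eg: bottleneck 5, flow now 24.
No augmenting path remains; maximum flow = 24.
By max-flow min-cut, the minimum cut capacity equals the max flow.
In the residual graph, reachable from In: {In, Q, R, U, V, X}.
Min-cut edges: Q→Eg (3), R→P (4), U→Eg (4), X→Eg (13); capacity 3 + 4 + 4 + 13 = 24.

24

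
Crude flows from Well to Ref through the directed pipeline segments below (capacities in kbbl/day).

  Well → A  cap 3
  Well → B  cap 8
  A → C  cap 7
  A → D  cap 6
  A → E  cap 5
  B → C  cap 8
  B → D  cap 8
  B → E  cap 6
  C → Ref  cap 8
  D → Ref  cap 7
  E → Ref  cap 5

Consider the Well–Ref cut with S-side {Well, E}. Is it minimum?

No — its capacity is 16, but the minimum cut has capacity 11.

Given cut capacity: 3 + 8 + 5 = 16.
Augment Well→A→C→Ref: bottleneck 3, flow now 3.
Augment Well→B→C→Ref: bottleneck 5, flow now 8.
Augment Well→B→D→Ref: bottleneck 3, flow now 11.
No augmenting path remains; maximum flow = 11.
In the residual graph, reachable from Well: {Well}.
Min-cut edges: Well→A (3), Well→B (8); capacity 3 + 8 = 11.
Cut capacity 16 exceeds the max flow 11, so it is not minimum.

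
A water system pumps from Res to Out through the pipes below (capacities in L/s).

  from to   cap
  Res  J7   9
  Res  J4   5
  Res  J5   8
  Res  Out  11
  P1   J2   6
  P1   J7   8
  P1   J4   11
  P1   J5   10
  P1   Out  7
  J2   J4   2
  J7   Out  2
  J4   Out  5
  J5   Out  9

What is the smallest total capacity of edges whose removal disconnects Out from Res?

Augment Res→Out: bottleneck 11, flow now 11.
Augment Res→J7→Out: bottleneck 2, flow now 13.
Augment Res→J4→Out: bottleneck 5, flow now 18.
Augment Res→J5→Out: bottleneck 8, flow now 26.
No augmenting path remains; maximum flow = 26.
By max-flow min-cut, the minimum cut capacity equals the max flow.
In the residual graph, reachable from Res: {Res, J7}.
Min-cut edges: Res→J4 (5), Res→J5 (8), Res→Out (11), J7→Out (2); capacity 5 + 8 + 11 + 2 = 26.

26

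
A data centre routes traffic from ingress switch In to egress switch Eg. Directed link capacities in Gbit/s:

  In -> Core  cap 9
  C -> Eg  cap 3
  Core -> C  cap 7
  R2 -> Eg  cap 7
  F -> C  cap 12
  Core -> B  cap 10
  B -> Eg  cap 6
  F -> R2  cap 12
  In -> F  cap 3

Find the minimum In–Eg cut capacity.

Augment In→Core→C→Eg: bottleneck 3, flow now 3.
Augment In→Core→B→Eg: bottleneck 6, flow now 9.
Augment In→F→R2→Eg: bottleneck 3, flow now 12.
No augmenting path remains; maximum flow = 12.
By max-flow min-cut, the minimum cut capacity equals the max flow.
In the residual graph, reachable from In: {In}.
Min-cut edges: In→Core (9), In→F (3); capacity 9 + 3 = 12.

12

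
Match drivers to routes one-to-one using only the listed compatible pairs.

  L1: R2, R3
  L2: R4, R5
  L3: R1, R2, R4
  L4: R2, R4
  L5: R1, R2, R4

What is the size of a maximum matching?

5

Unit-capacity flow: source→left, listed edges, right→sink; max matching = max flow.
Augmenting path L1→R2 (+1); matched 1.
Augmenting path L2→R4 (+1); matched 2.
Augmenting path L3→R1 (+1); matched 3.
Augmenting path L4→R2→L1→R3 (+1); matched 4.
Augmenting path L5→R4→L2→R5 (+1); matched 5.
No augmenting path remains; maximum matching = 5.
König certificate: {L1, L2, L3, L4, L5} is a vertex cover of size 5 (every listed pair touches it), so no matching can be larger.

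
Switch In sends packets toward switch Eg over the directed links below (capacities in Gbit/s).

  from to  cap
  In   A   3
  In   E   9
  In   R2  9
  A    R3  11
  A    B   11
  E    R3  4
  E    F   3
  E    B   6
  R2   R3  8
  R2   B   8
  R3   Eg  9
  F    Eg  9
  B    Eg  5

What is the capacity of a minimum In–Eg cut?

17

Augment In→A→R3→Eg: bottleneck 3, flow now 3.
Augment In→E→R3→Eg: bottleneck 4, flow now 7.
Augment In→E→F→Eg: bottleneck 3, flow now 10.
Augment In→E→B→Eg: bottleneck 2, flow now 12.
Augment In→R2→R3→Eg: bottleneck 2, flow now 14.
Augment In→R2→B→Eg: bottleneck 3, flow now 17.
No augmenting path remains; maximum flow = 17.
By max-flow min-cut, the minimum cut capacity equals the max flow.
In the residual graph, reachable from In: {In, A, E, R2, R3, B}.
Min-cut edges: E→F (3), R3→Eg (9), B→Eg (5); capacity 3 + 9 + 5 = 17.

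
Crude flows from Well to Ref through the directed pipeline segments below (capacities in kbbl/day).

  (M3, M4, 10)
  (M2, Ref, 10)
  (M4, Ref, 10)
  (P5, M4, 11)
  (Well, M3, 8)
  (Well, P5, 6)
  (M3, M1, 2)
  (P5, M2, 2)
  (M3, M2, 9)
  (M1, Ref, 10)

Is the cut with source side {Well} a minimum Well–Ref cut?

Yes — it is a minimum cut (capacity 14).

Given cut capacity: 8 + 6 = 14.
Augment Well→M3→M4→Ref: bottleneck 8, flow now 8.
Augment Well→P5→M4→Ref: bottleneck 2, flow now 10.
Augment Well→P5→M2→Ref: bottleneck 2, flow now 12.
Augment Well→P5→M4→M3→M1→Ref: bottleneck 2, flow now 14. (uses reverse residual edge)
No augmenting path remains; maximum flow = 14.
Cut capacity 14 equals the max flow, so it is a minimum cut.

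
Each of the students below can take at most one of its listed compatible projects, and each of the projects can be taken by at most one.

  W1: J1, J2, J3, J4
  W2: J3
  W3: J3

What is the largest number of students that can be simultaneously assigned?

2

Unit-capacity flow: source→left, listed edges, right→sink; max matching = max flow.
Augmenting path W1→J1 (+1); matched 1.
Augmenting path W2→J3 (+1); matched 2.
No augmenting path remains; maximum matching = 2.
König certificate: {W1, J3} is a vertex cover of size 2 (every listed pair touches it), so no matching can be larger.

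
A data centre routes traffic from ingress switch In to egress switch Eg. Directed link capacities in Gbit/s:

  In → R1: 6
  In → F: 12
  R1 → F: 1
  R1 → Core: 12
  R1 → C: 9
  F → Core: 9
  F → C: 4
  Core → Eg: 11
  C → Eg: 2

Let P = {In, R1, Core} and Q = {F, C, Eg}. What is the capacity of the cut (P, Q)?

33

Edges leaving {In, R1, Core}: In→F (12), R1→F (1), R1→C (9), Core→Eg (11).
Cut capacity = 12 + 1 + 9 + 11 = 33.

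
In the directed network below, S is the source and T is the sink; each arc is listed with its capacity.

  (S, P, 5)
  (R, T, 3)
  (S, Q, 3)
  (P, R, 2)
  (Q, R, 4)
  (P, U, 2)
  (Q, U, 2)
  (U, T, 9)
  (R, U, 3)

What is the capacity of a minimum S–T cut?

7

Augment S→P→R→T: bottleneck 2, flow now 2.
Augment S→P→U→T: bottleneck 2, flow now 4.
Augment S→Q→R→T: bottleneck 1, flow now 5.
Augment S→Q→U→T: bottleneck 2, flow now 7.
No augmenting path remains; maximum flow = 7.
By max-flow min-cut, the minimum cut capacity equals the max flow.
In the residual graph, reachable from S: {S, P}.
Min-cut edges: S→Q (3), P→R (2), P→U (2); capacity 3 + 2 + 2 = 7.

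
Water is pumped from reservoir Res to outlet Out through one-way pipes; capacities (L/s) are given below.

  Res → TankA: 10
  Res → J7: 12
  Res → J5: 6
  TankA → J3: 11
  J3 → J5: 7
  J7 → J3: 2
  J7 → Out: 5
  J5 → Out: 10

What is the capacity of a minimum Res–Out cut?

Augment Res→J7→Out: bottleneck 5, flow now 5.
Augment Res→J5→Out: bottleneck 6, flow now 11.
Augment Res→TankA→J3→J5→Out: bottleneck 4, flow now 15.
No augmenting path remains; maximum flow = 15.
By max-flow min-cut, the minimum cut capacity equals the max flow.
In the residual graph, reachable from Res: {Res, TankA, J3, J7, J5}.
Min-cut edges: J7→Out (5), J5→Out (10); capacity 5 + 10 = 15.

15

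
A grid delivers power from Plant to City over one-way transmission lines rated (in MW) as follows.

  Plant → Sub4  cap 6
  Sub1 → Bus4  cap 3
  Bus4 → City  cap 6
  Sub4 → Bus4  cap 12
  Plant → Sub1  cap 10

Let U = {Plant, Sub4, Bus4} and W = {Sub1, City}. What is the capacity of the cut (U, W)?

16

Edges leaving {Plant, Sub4, Bus4}: Plant→Sub1 (10), Bus4→City (6).
Cut capacity = 10 + 6 = 16.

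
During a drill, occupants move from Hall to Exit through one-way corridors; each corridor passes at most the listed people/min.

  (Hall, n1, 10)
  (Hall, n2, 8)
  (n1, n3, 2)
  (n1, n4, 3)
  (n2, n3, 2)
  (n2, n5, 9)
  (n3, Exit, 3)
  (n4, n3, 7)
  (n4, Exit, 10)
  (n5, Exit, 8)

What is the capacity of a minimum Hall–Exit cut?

Augment Hall→n1→n3→Exit: bottleneck 2, flow now 2.
Augment Hall→n1→n4→Exit: bottleneck 3, flow now 5.
Augment Hall→n2→n3→Exit: bottleneck 1, flow now 6.
Augment Hall→n2→n5→Exit: bottleneck 7, flow now 13.
No augmenting path remains; maximum flow = 13.
By max-flow min-cut, the minimum cut capacity equals the max flow.
In the residual graph, reachable from Hall: {Hall, n1}.
Min-cut edges: Hall→n2 (8), n1→n3 (2), n1→n4 (3); capacity 8 + 2 + 3 = 13.

13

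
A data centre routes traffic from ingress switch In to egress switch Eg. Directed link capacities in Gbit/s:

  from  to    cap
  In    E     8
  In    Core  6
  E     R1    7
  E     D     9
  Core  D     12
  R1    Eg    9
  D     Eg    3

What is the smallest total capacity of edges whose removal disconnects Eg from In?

10

Augment In→E→R1→Eg: bottleneck 7, flow now 7.
Augment In→E→D→Eg: bottleneck 1, flow now 8.
Augment In→Core→D→Eg: bottleneck 2, flow now 10.
No augmenting path remains; maximum flow = 10.
By max-flow min-cut, the minimum cut capacity equals the max flow.
In the residual graph, reachable from In: {In, E, Core, D}.
Min-cut edges: E→R1 (7), D→Eg (3); capacity 7 + 3 = 10.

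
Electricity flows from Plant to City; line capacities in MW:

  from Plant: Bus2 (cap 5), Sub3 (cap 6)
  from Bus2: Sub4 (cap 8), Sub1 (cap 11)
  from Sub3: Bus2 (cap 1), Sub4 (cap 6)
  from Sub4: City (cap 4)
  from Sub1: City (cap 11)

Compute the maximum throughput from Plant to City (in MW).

10

Augment Plant→Bus2→Sub4→City: bottleneck 4, flow now 4.
Augment Plant→Bus2→Sub1→City: bottleneck 1, flow now 5.
Augment Plant→Sub3→Bus2→Sub1→City: bottleneck 1, flow now 6.
Augment Plant→Sub3→Sub4→Bus2→Sub1→City: bottleneck 4, flow now 10. (uses reverse residual edge)
No augmenting path remains; maximum flow = 10.
In the residual graph, reachable from Plant: {Plant, Sub3, Sub4}.
Min-cut edges: Plant→Bus2 (5), Sub3→Bus2 (1), Sub4→City (4); capacity 5 + 1 + 4 = 10.
This cut is saturated, so no flow can exceed 10.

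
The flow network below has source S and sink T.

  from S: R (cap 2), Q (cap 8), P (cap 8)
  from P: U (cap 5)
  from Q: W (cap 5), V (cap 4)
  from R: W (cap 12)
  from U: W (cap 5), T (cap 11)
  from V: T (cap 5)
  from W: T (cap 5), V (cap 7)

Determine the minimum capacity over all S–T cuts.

15

Augment S→P→U→T: bottleneck 5, flow now 5.
Augment S→Q→V→T: bottleneck 4, flow now 9.
Augment S→Q→W→T: bottleneck 4, flow now 13.
Augment S→R→W→T: bottleneck 1, flow now 14.
Augment S→R→W→V→T: bottleneck 1, flow now 15.
No augmenting path remains; maximum flow = 15.
By max-flow min-cut, the minimum cut capacity equals the max flow.
In the residual graph, reachable from S: {S, P}.
Min-cut edges: S→Q (8), S→R (2), P→U (5); capacity 8 + 2 + 5 = 15.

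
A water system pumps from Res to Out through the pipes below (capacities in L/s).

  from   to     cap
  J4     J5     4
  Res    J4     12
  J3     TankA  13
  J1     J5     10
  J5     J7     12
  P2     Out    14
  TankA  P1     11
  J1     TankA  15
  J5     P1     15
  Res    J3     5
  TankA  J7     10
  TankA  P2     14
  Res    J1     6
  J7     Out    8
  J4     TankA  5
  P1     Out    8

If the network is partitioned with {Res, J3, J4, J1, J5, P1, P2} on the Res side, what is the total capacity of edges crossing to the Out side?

67

Edges leaving {Res, J3, J4, J1, J5, P1, P2}: J3→TankA (13), J4→TankA (5), J1→TankA (15), J5→J7 (12), P1→Out (8), P2→Out (14).
Cut capacity = 13 + 5 + 15 + 12 + 8 + 14 = 67.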